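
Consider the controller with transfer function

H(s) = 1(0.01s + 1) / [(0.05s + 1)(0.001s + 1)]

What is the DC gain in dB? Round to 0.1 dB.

0.0 dB

H(0) = 1 · 1 / 1 = 1
20 log₁₀(1) ≈ 0.00 dB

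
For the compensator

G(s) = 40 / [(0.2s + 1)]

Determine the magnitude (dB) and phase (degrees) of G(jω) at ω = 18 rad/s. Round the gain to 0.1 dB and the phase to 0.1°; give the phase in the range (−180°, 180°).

At ω = 18 rad/s:
pole (1 + j18·0.2) = 1 + j3.6 → |·| ≈ 3.7363, ∠ ≈ 74.48°
|G| = 40 · 1 / (3.7363) ≈ 10.706
Gain = 20 log₁₀(10.706) ≈ 20.59 dB
∠G = (0°) − (74.48°) = -74.48°

20.6 dB, -74.5°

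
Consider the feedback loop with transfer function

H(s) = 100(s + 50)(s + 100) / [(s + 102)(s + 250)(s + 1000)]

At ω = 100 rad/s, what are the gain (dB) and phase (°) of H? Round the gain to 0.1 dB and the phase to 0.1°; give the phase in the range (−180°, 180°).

At s = jω = j100:
zero (s+50): 50 + j100 → |·| = √(50²+100²) = √12500 ≈ 111.8, ∠ = arctan(100/50) ≈ 63.43°
zero (s+100): 100 + j100 → |·| = √(100²+100²) = √20000 ≈ 141.42, ∠ = arctan(100/100) ≈ 45.00°
pole (s+102): 102 + j100 → |·| = √(102²+100²) = √20404 ≈ 142.84, ∠ = arctan(100/102) ≈ 44.43°
pole (s+250): 250 + j100 → |·| = √(250²+100²) = √72500 ≈ 269.26, ∠ = arctan(100/250) ≈ 21.80°
pole (s+1000): 1000 + j100 → |·| = √(1000²+100²) = √1010000 ≈ 1005, ∠ = arctan(100/1000) ≈ 5.71°
|H| = 100 · 15811 / 3.8653e+07 ≈ 0.040905
Gain = 20 log₁₀(0.040905) ≈ -27.76 dB
∠H = 108.43° − 71.94° = 36.49°

-27.8 dB, 36.5°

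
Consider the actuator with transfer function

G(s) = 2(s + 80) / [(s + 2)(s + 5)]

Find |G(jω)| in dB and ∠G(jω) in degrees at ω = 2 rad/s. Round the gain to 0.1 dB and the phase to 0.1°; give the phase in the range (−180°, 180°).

At s = jω = j2:
zero (s+80): 80 + j2 → |·| = √(80²+2²) = √6404 ≈ 80.025, ∠ = arctan(2/80) ≈ 1.43°
pole (s+2): 2 + j2 → |·| = √(2²+2²) = √8 ≈ 2.8284, ∠ = arctan(2/2) ≈ 45.00°
pole (s+5): 5 + j2 → |·| = √(5²+2²) = √29 ≈ 5.3852, ∠ = arctan(2/5) ≈ 21.80°
|G| = 2 · 80.025 / 15.231 ≈ 10.508
Gain = 20 log₁₀(10.508) ≈ 20.43 dB
∠G = 1.43° − 66.80° = -65.37°

20.4 dB, -65.4°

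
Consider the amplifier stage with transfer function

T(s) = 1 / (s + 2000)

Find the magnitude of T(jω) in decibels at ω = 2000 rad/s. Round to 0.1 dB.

Substitute s = j2000:
Numerator: 1 = 1 + j0
Denominator: (j2000) + 2000 = 2000 + j2000
|N| = √(1² + 0²) ≈ 1, ∠N ≈ 0.00°
|D| = √(2000² + 2000²) ≈ 2828.4, ∠D ≈ 45.00°
|T| = 1 / 2828.4 ≈ 0.00035356
Gain = 20 log₁₀(0.00035356) ≈ -69.03 dB

-69.0 dB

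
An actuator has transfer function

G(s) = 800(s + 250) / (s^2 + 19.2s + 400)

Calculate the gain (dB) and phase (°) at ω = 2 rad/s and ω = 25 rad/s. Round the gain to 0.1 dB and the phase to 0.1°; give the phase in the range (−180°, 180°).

ω = 2: 54.0 dB, -5.1°; ω = 25: 51.6 dB, -109.4°

At s = jω = j2:
zero (s+250): 250 + j2 → |·| = √(250²+2²) = √62504 ≈ 250.01, ∠ = arctan(2/250) ≈ 0.46°
quadratic: (j2)² + 19.2·j2 + 400 = 396 + j38.4 → |·| ≈ 397.86, ∠ ≈ 5.54°
|G| = 800 · 250.01 / 397.86 ≈ 502.71
Gain = 20 log₁₀(502.71) ≈ 54.03 dB
∠G = 0.46° − 5.54° = -5.08°

At s = jω = j25:
zero (s+250): 250 + j25 → |·| = √(250²+25²) = √63125 ≈ 251.25, ∠ = arctan(25/250) ≈ 5.71°
quadratic: (j25)² + 19.2·j25 + 400 = -225 + j480 → |·| ≈ 530.12, ∠ ≈ 115.11°
|G| = 800 · 251.25 / 530.12 ≈ 379.16
Gain = 20 log₁₀(379.16) ≈ 51.58 dB
∠G = 5.71° − 115.11° = -109.40°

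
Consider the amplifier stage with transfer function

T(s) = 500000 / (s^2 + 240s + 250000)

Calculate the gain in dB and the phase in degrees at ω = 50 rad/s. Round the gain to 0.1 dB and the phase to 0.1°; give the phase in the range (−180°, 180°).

At s = jω = j50:
quadratic: (j50)² + 240·j50 + 250000 = 247500 + j12000 → |·| ≈ 2.4779e+05, ∠ ≈ 2.78°
|T| = 500000 / 2.4779e+05 ≈ 2.0178
Gain = 20 log₁₀(2.0178) ≈ 6.10 dB
∠T = 0.00° − 2.78° = -2.78°

6.1 dB, -2.8°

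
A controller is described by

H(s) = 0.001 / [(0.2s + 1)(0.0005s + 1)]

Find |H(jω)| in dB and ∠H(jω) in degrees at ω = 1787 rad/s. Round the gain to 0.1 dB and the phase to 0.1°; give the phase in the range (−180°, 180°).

At ω = 1787 rad/s:
pole (1 + j1787·0.2) = 1 + j357.4 → |·| ≈ 357.4, ∠ ≈ 89.84°
pole (1 + j1787·0.0005) = 1 + j0.8935 → |·| ≈ 1.341, ∠ ≈ 41.78°
|H| = 0.001 · 1 / (357.4 · 1.341) ≈ 2.0865e-06
Gain = 20 log₁₀(2.0865e-06) ≈ -113.61 dB
∠H = (0°) − (89.84° + 41.78°) = -131.62°

-113.6 dB, -131.6°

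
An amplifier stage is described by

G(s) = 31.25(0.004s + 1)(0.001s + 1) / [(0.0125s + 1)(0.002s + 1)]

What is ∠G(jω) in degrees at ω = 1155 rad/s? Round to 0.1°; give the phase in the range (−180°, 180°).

At ω = 1155 rad/s:
zero (1 + j1155·0.004) = 1 + j4.62 → |·| ≈ 4.727, ∠ ≈ 77.79°
zero (1 + j1155·0.001) = 1 + j1.155 → |·| ≈ 1.5278, ∠ ≈ 49.11°
pole (1 + j1155·0.0125) = 1 + j14.4375 → |·| ≈ 14.472, ∠ ≈ 86.04°
pole (1 + j1155·0.002) = 1 + j2.31 → |·| ≈ 2.5172, ∠ ≈ 66.59°
∠G = (77.79° + 49.11°) − (86.04° + 66.59°) = -25.73°

-25.7°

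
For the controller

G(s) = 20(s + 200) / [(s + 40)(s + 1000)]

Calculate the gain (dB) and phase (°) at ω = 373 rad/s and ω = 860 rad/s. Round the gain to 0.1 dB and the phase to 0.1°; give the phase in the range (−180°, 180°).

At s = jω = j373:
zero (s+200): 200 + j373 → |·| = √(200²+373²) = √179129 ≈ 423.24, ∠ = arctan(373/200) ≈ 61.80°
pole (s+40): 40 + j373 → |·| = √(40²+373²) = √140729 ≈ 375.14, ∠ = arctan(373/40) ≈ 83.88°
pole (s+1000): 1000 + j373 → |·| = √(1000²+373²) = √1139129 ≈ 1067.3, ∠ = arctan(373/1000) ≈ 20.46°
|G| = 20 · 423.24 / 4.0039e+05 ≈ 0.021141
Gain = 20 log₁₀(0.021141) ≈ -33.50 dB
∠G = 61.80° − 104.34° = -42.54°

At s = jω = j860:
zero (s+200): 200 + j860 → |·| = √(200²+860²) = √779600 ≈ 882.95, ∠ = arctan(860/200) ≈ 76.91°
pole (s+40): 40 + j860 → |·| = √(40²+860²) = √741200 ≈ 860.93, ∠ = arctan(860/40) ≈ 87.34°
pole (s+1000): 1000 + j860 → |·| = √(1000²+860²) = √1739600 ≈ 1318.9, ∠ = arctan(860/1000) ≈ 40.70°
|G| = 20 · 882.95 / 1.1355e+06 ≈ 0.015552
Gain = 20 log₁₀(0.015552) ≈ -36.16 dB
∠G = 76.91° − 128.04° = -51.13°

ω = 373: -33.5 dB, -42.5°; ω = 860: -36.2 dB, -51.1°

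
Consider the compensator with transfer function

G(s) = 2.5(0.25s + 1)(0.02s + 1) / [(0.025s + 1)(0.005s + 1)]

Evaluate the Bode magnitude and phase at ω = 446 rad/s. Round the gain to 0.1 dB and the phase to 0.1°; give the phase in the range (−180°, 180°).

At ω = 446 rad/s:
zero (1 + j446·0.25) = 1 + j111.5 → |·| ≈ 111.5, ∠ ≈ 89.49°
zero (1 + j446·0.02) = 1 + j8.92 → |·| ≈ 8.9759, ∠ ≈ 83.60°
pole (1 + j446·0.025) = 1 + j11.15 → |·| ≈ 11.195, ∠ ≈ 84.88°
pole (1 + j446·0.005) = 1 + j2.23 → |·| ≈ 2.444, ∠ ≈ 65.85°
|G| = 2.5 · 111.5 · 8.9759 / (11.195 · 2.444) ≈ 91.447
Gain = 20 log₁₀(91.447) ≈ 39.22 dB
∠G = (89.49° + 83.60°) − (84.88° + 65.85°) = 22.36°

39.2 dB, 22.4°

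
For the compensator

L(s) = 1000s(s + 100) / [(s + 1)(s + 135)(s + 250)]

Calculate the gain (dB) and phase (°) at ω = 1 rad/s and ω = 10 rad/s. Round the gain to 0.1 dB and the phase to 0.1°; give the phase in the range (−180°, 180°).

At s = jω = j1:
zero (s+100): 100 + j1 → |·| = √(100²+1²) = √10001 ≈ 100, ∠ = arctan(1/100) ≈ 0.57°
zero at origin: s = j1 → |·| = 1, ∠ = 90.00°
pole (s+1): 1 + j1 → |·| = √(1²+1²) = √2 ≈ 1.4142, ∠ = arctan(1/1) ≈ 45.00°
pole (s+135): 135 + j1 → |·| = √(135²+1²) = √18226 ≈ 135, ∠ = arctan(1/135) ≈ 0.42°
pole (s+250): 250 + j1 → |·| = √(250²+1²) = √62501 ≈ 250, ∠ = arctan(1/250) ≈ 0.23°
|L| = 1000 · 100 / 47729 ≈ 2.0952
Gain = 20 log₁₀(2.0952) ≈ 6.42 dB
∠L = 90.57° − 45.65° = 44.92°

At s = jω = j10:
zero (s+100): 100 + j10 → |·| = √(100²+10²) = √10100 ≈ 100.5, ∠ = arctan(10/100) ≈ 5.71°
zero at origin: s = j10 → |·| = 10, ∠ = 90.00°
pole (s+1): 1 + j10 → |·| = √(1²+10²) = √101 ≈ 10.05, ∠ = arctan(10/1) ≈ 84.29°
pole (s+135): 135 + j10 → |·| = √(135²+10²) = √18325 ≈ 135.37, ∠ = arctan(10/135) ≈ 4.24°
pole (s+250): 250 + j10 → |·| = √(250²+10²) = √62600 ≈ 250.2, ∠ = arctan(10/250) ≈ 2.29°
|L| = 1000 · 1005 / 3.4039e+05 ≈ 2.9525
Gain = 20 log₁₀(2.9525) ≈ 9.40 dB
∠L = 95.71° − 90.82° = 4.89°

ω = 1: 6.4 dB, 44.9°; ω = 10: 9.4 dB, 4.9°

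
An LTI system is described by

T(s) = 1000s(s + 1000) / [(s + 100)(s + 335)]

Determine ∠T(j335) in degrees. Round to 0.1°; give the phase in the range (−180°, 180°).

At s = jω = j335:
zero (s+1000): 1000 + j335 → |·| = √(1000²+335²) = √1112225 ≈ 1054.6, ∠ = arctan(335/1000) ≈ 18.52°
zero at origin: s = j335 → |·| = 335, ∠ = 90.00°
pole (s+100): 100 + j335 → |·| = √(100²+335²) = √122225 ≈ 349.61, ∠ = arctan(335/100) ≈ 73.38°
pole (s+335): 335 + j335 → |·| = √(335²+335²) = √224450 ≈ 473.76, ∠ = arctan(335/335) ≈ 45.00°
∠T = 108.52° − 118.38° = -9.86°

-9.9°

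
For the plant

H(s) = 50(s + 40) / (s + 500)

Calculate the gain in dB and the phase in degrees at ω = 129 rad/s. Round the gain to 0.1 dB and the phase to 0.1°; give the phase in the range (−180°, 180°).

22.3 dB, 58.3°

At s = jω = j129:
zero (s+40): 40 + j129 → |·| = √(40²+129²) = √18241 ≈ 135.06, ∠ = arctan(129/40) ≈ 72.77°
pole (s+500): 500 + j129 → |·| = √(500²+129²) = √266641 ≈ 516.37, ∠ = arctan(129/500) ≈ 14.47°
|H| = 50 · 135.06 / 516.37 ≈ 13.078
Gain = 20 log₁₀(13.078) ≈ 22.33 dB
∠H = 72.77° − 14.47° = 58.30°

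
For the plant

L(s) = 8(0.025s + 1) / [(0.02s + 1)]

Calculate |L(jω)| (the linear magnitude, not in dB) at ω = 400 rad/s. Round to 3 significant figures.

9.97

At ω = 400 rad/s:
zero (1 + j400·0.025) = 1 + j10 → |·| ≈ 10.05, ∠ ≈ 84.29°
pole (1 + j400·0.02) = 1 + j8 → |·| ≈ 8.0623, ∠ ≈ 82.87°
|L| = 8 · 10.05 / (8.0623) ≈ 9.9723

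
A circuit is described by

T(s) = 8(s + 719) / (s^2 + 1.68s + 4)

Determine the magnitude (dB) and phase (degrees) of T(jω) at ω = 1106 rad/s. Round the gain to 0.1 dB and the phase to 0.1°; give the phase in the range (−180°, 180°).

At s = jω = j1106:
zero (s+719): 719 + j1106 → |·| = √(719²+1106²) = √1740197 ≈ 1319.2, ∠ = arctan(1106/719) ≈ 56.97°
quadratic: (j1106)² + 1.68·j1106 + 4 = -1223232 + j1858.08 → |·| ≈ 1.2232e+06, ∠ ≈ 179.91°
|T| = 8 · 1319.2 / 1.2232e+06 ≈ 0.0086279
Gain = 20 log₁₀(0.0086279) ≈ -41.28 dB
∠T = 56.97° − 179.91° = -122.94°

-41.3 dB, -122.9°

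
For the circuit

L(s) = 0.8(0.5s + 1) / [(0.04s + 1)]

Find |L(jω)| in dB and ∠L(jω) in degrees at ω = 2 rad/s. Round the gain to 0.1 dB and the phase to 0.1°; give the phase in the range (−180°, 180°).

At ω = 2 rad/s:
zero (1 + j2·0.5) = 1 + j1 → |·| ≈ 1.4142, ∠ ≈ 45.00°
pole (1 + j2·0.04) = 1 + j0.08 → |·| ≈ 1.0032, ∠ ≈ 4.57°
|L| = 0.8 · 1.4142 / (1.0032) ≈ 1.1278
Gain = 20 log₁₀(1.1278) ≈ 1.04 dB
∠L = (45.00°) − (4.57°) = 40.43°

1.0 dB, 40.4°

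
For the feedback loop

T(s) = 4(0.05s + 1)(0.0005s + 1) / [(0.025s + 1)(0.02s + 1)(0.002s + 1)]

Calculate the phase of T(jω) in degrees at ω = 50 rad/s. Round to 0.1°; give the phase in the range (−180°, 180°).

At ω = 50 rad/s:
zero (1 + j50·0.05) = 1 + j2.5 → |·| ≈ 2.6926, ∠ ≈ 68.20°
zero (1 + j50·0.0005) = 1 + j0.025 → |·| ≈ 1.0003, ∠ ≈ 1.43°
pole (1 + j50·0.025) = 1 + j1.25 → |·| ≈ 1.6008, ∠ ≈ 51.34°
pole (1 + j50·0.02) = 1 + j1 → |·| ≈ 1.4142, ∠ ≈ 45.00°
pole (1 + j50·0.002) = 1 + j0.1 → |·| ≈ 1.005, ∠ ≈ 5.71°
∠T = (68.20° + 1.43°) − (51.34° + 45.00° + 5.71°) = -32.42°

-32.4°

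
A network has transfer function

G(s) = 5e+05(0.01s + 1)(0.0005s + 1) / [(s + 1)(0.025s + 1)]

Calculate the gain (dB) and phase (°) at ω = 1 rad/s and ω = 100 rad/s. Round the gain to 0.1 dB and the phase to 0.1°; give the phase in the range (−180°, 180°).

ω = 1: 111.0 dB, -45.8°; ω = 100: 68.4 dB, -109.8°

At ω = 1 rad/s:
zero (1 + j1·0.01) = 1 + j0.01 → |·| ≈ 1, ∠ ≈ 0.57°
zero (1 + j1·0.0005) = 1 + j0.0005 → |·| ≈ 1, ∠ ≈ 0.03°
pole (1 + j1·1) = 1 + j1 → |·| ≈ 1.4142, ∠ ≈ 45.00°
pole (1 + j1·0.025) = 1 + j0.025 → |·| ≈ 1.0003, ∠ ≈ 1.43°
|G| = 5e+05 · 1 · 1 / (1.4142 · 1.0003) ≈ 3.5345e+05
Gain = 20 log₁₀(3.5345e+05) ≈ 110.97 dB
∠G = (0.57° + 0.03°) − (45.00° + 1.43°) = -45.83°

At ω = 100 rad/s:
zero (1 + j100·0.01) = 1 + j1 → |·| ≈ 1.4142, ∠ ≈ 45.00°
zero (1 + j100·0.0005) = 1 + j0.05 → |·| ≈ 1.0012, ∠ ≈ 2.86°
pole (1 + j100·1) = 1 + j100 → |·| ≈ 100, ∠ ≈ 89.43°
pole (1 + j100·0.025) = 1 + j2.5 → |·| ≈ 2.6926, ∠ ≈ 68.20°
|G| = 5e+05 · 1.4142 · 1.0012 / (100 · 2.6926) ≈ 2629.2
Gain = 20 log₁₀(2629.2) ≈ 68.40 dB
∠G = (45.00° + 2.86°) − (89.43° + 68.20°) = -109.77°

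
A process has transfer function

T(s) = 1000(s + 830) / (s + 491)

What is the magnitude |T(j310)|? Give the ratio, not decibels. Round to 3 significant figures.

1.53e+03

At s = jω = j310:
zero (s+830): 830 + j310 → |·| = √(830²+310²) = √785000 ≈ 886, ∠ = arctan(310/830) ≈ 20.48°
pole (s+491): 491 + j310 → |·| = √(491²+310²) = √337181 ≈ 580.67, ∠ = arctan(310/491) ≈ 32.27°
|T| = 1000 · 886 / 580.67 ≈ 1525.8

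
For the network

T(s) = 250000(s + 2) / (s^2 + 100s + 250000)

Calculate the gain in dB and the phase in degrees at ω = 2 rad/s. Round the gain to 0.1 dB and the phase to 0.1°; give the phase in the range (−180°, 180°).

9.0 dB, 45.0°

At s = jω = j2:
zero (s+2): 2 + j2 → |·| = √(2²+2²) = √8 ≈ 2.8284, ∠ = arctan(2/2) ≈ 45.00°
quadratic: (j2)² + 100·j2 + 250000 = 249996 + j200 → |·| ≈ 2.5e+05, ∠ ≈ 0.05°
|T| = 250000 · 2.8284 / 2.5e+05 ≈ 2.8284
Gain = 20 log₁₀(2.8284) ≈ 9.03 dB
∠T = 45.00° − 0.05° = 44.95°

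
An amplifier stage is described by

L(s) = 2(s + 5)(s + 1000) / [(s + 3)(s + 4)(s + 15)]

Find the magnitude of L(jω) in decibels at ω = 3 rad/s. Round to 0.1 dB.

At s = jω = j3:
zero (s+5): 5 + j3 → |·| = √(5²+3²) = √34 ≈ 5.831, ∠ = arctan(3/5) ≈ 30.96°
zero (s+1000): 1000 + j3 → |·| = √(1000²+3²) = √1000009 ≈ 1000, ∠ = arctan(3/1000) ≈ 0.17°
pole (s+3): 3 + j3 → |·| = √(3²+3²) = √18 ≈ 4.2426, ∠ = arctan(3/3) ≈ 45.00°
pole (s+4): 4 + j3 → |·| = √(4²+3²) = √25 ≈ 5, ∠ = arctan(3/4) ≈ 36.87°
pole (s+15): 15 + j3 → |·| = √(15²+3²) = √234 ≈ 15.297, ∠ = arctan(3/15) ≈ 11.31°
|L| = 2 · 5831 / 324.5 ≈ 35.938
Gain = 20 log₁₀(35.938) ≈ 31.11 dB

31.1 dB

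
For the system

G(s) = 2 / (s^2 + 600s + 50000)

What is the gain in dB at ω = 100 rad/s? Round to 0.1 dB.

Substitute s = j100:
Numerator: 2 = 2 + j0
Denominator: (j100)^2 + 600(j100) + 50000 = 40000 + j60000
|N| = √(2² + 0²) ≈ 2, ∠N ≈ 0.00°
|D| = √(40000² + 60000²) ≈ 72111, ∠D ≈ 56.31°
|G| = 2 / 72111 ≈ 2.7735e-05
Gain = 20 log₁₀(2.7735e-05) ≈ -91.14 dB

-91.1 dB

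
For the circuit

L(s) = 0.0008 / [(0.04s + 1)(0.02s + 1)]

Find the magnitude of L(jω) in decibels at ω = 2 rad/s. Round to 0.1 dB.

At ω = 2 rad/s:
pole (1 + j2·0.04) = 1 + j0.08 → |·| ≈ 1.0032, ∠ ≈ 4.57°
pole (1 + j2·0.02) = 1 + j0.04 → |·| ≈ 1.0008, ∠ ≈ 2.29°
|L| = 0.0008 · 1 / (1.0032 · 1.0008) ≈ 0.00079681
Gain = 20 log₁₀(0.00079681) ≈ -61.97 dB

-62.0 dB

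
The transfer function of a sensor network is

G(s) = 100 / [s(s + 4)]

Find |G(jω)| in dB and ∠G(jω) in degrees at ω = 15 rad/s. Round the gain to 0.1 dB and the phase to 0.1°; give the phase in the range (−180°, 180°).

-7.3 dB, -165.1°

At s = jω = j15:
pole (s+4): 4 + j15 → |·| = √(4²+15²) = √241 ≈ 15.524, ∠ = arctan(15/4) ≈ 75.07°
pole at origin: |s| = 15, ∠ = 90.00° (in denominator)
|G| = 100 / 232.86 ≈ 0.42944
Gain = 20 log₁₀(0.42944) ≈ -7.34 dB
∠G = 0.00° − 165.07° = -165.07°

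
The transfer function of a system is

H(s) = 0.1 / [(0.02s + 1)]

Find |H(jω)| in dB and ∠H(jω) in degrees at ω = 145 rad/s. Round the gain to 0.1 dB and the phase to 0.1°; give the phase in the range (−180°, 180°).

At ω = 145 rad/s:
pole (1 + j145·0.02) = 1 + j2.9 → |·| ≈ 3.0676, ∠ ≈ 70.97°
|H| = 0.1 · 1 / (3.0676) ≈ 0.032599
Gain = 20 log₁₀(0.032599) ≈ -29.74 dB
∠H = (0°) − (70.97°) = -70.97°

-29.7 dB, -71.0°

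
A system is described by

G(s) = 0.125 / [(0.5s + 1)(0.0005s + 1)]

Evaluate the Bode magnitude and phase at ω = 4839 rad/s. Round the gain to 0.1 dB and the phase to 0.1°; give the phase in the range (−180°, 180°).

-94.1 dB, -157.5°

At ω = 4839 rad/s:
pole (1 + j4839·0.5) = 1 + j2419.5 → |·| ≈ 2419.5, ∠ ≈ 89.98°
pole (1 + j4839·0.0005) = 1 + j2.4195 → |·| ≈ 2.618, ∠ ≈ 67.54°
|G| = 0.125 · 1 / (2419.5 · 2.618) ≈ 1.9734e-05
Gain = 20 log₁₀(1.9734e-05) ≈ -94.10 dB
∠G = (0°) − (89.98° + 67.54°) = -157.52°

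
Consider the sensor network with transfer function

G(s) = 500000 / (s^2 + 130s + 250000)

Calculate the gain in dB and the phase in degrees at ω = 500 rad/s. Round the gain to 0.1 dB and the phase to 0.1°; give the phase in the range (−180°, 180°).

17.7 dB, -90.0°

At s = jω = j500:
quadratic: (j500)² + 130·j500 + 250000 = 0 + j65000 → |·| ≈ 65000, ∠ ≈ 90.00°
|G| = 500000 / 65000 ≈ 7.6923
Gain = 20 log₁₀(7.6923) ≈ 17.72 dB
∠G = 0.00° − 90.00° = -90.00°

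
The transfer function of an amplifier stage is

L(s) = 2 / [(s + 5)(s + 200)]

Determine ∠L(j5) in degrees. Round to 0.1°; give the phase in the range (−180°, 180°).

At s = jω = j5:
pole (s+5): 5 + j5 → |·| = √(5²+5²) = √50 ≈ 7.0711, ∠ = arctan(5/5) ≈ 45.00°
pole (s+200): 200 + j5 → |·| = √(200²+5²) = √40025 ≈ 200.06, ∠ = arctan(5/200) ≈ 1.43°
∠L = 0.00° − 46.43° = -46.43°

-46.4°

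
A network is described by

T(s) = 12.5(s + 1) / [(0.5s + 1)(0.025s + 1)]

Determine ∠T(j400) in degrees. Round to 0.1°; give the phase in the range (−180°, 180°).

-84.1°

At ω = 400 rad/s:
zero (1 + j400·1) = 1 + j400 → |·| ≈ 400, ∠ ≈ 89.86°
pole (1 + j400·0.5) = 1 + j200 → |·| ≈ 200, ∠ ≈ 89.71°
pole (1 + j400·0.025) = 1 + j10 → |·| ≈ 10.05, ∠ ≈ 84.29°
∠T = (89.86°) − (89.71° + 84.29°) = -84.14°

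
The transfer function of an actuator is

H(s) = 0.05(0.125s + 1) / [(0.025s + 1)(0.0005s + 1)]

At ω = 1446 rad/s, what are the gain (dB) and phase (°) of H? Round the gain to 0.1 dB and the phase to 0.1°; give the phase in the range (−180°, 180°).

At ω = 1446 rad/s:
zero (1 + j1446·0.125) = 1 + j180.75 → |·| ≈ 180.75, ∠ ≈ 89.68°
pole (1 + j1446·0.025) = 1 + j36.15 → |·| ≈ 36.164, ∠ ≈ 88.42°
pole (1 + j1446·0.0005) = 1 + j0.723 → |·| ≈ 1.234, ∠ ≈ 35.87°
|H| = 0.05 · 180.75 / (36.164 · 1.234) ≈ 0.20251
Gain = 20 log₁₀(0.20251) ≈ -13.87 dB
∠H = (89.68°) − (88.42° + 35.87°) = -34.61°

-13.9 dB, -34.6°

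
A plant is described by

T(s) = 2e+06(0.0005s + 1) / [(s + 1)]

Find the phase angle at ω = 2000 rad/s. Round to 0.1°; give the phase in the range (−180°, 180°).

At ω = 2000 rad/s:
zero (1 + j2000·0.0005) = 1 + j1 → |·| ≈ 1.4142, ∠ ≈ 45.00°
pole (1 + j2000·1) = 1 + j2000 → |·| ≈ 2000, ∠ ≈ 89.97°
∠T = (45.00°) − (89.97°) = -44.97°

-45.0°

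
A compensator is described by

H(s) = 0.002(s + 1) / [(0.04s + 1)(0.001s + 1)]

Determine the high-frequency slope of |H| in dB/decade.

-20 dB/decade

Each pole contributes −20 dB/decade at high frequency; each zero contributes +20 dB/decade.
Net: 1 zero(s) − 2 pole(s) → -20 dB/decade.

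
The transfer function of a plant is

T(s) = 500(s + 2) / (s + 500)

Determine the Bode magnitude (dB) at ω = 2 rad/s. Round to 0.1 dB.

9.0 dB

At s = jω = j2:
zero (s+2): 2 + j2 → |·| = √(2²+2²) = √8 ≈ 2.8284, ∠ = arctan(2/2) ≈ 45.00°
pole (s+500): 500 + j2 → |·| = √(500²+2²) = √250004 ≈ 500, ∠ = arctan(2/500) ≈ 0.23°
|T| = 500 · 2.8284 / 500 ≈ 2.8284
Gain = 20 log₁₀(2.8284) ≈ 9.03 dB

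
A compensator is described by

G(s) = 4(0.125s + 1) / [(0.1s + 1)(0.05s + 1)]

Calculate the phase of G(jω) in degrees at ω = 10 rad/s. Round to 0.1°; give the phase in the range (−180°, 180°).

At ω = 10 rad/s:
zero (1 + j10·0.125) = 1 + j1.25 → |·| ≈ 1.6008, ∠ ≈ 51.34°
pole (1 + j10·0.1) = 1 + j1 → |·| ≈ 1.4142, ∠ ≈ 45.00°
pole (1 + j10·0.05) = 1 + j0.5 → |·| ≈ 1.118, ∠ ≈ 26.57°
∠G = (51.34°) − (45.00° + 26.57°) = -20.23°

-20.2°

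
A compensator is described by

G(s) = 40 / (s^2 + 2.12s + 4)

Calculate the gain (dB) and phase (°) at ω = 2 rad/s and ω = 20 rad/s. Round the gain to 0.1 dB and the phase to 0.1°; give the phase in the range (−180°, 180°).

ω = 2: 19.5 dB, -90.0°; ω = 20: -20.0 dB, -173.9°

At s = jω = j2:
quadratic: (j2)² + 2.12·j2 + 4 = 0 + j4.24 → |·| ≈ 4.24, ∠ ≈ 90.00°
|G| = 40 / 4.24 ≈ 9.434
Gain = 20 log₁₀(9.434) ≈ 19.49 dB
∠G = 0.00° − 90.00° = -90.00°

At s = jω = j20:
quadratic: (j20)² + 2.12·j20 + 4 = -396 + j42.4 → |·| ≈ 398.26, ∠ ≈ 173.89°
|G| = 40 / 398.26 ≈ 0.10044
Gain = 20 log₁₀(0.10044) ≈ -19.96 dB
∠G = 0.00° − 173.89° = -173.89°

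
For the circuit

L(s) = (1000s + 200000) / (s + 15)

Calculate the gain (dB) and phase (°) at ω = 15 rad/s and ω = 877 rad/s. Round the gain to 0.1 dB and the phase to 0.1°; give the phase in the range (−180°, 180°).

ω = 15: 79.5 dB, -40.7°; ω = 877: 60.2 dB, -11.9°

Substitute s = j15:
Numerator: 1000(j15) + 200000 = 200000 + j15000
Denominator: (j15) + 15 = 15 + j15
|N| = √(200000² + 15000²) ≈ 2.0056e+05, ∠N ≈ 4.29°
|D| = √(15² + 15²) ≈ 21.213, ∠D ≈ 45.00°
|L| = 2.0056e+05 / 21.213 ≈ 9454.6
Gain = 20 log₁₀(9454.6) ≈ 79.51 dB
∠L = 4.29° − 45.00° = -40.71°

Substitute s = j877:
Numerator: 1000(j877) + 200000 = 200000 + j877000
Denominator: (j877) + 15 = 15 + j877
|N| = √(200000² + 877000²) ≈ 8.9952e+05, ∠N ≈ 77.15°
|D| = √(15² + 877²) ≈ 877.13, ∠D ≈ 89.02°
|L| = 8.9952e+05 / 877.13 ≈ 1025.5
Gain = 20 log₁₀(1025.5) ≈ 60.22 dB
∠L = 77.15° − 89.02° = -11.87°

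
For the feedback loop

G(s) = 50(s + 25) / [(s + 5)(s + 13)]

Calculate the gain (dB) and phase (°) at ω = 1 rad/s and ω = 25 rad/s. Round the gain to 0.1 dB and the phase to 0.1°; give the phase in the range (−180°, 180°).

ω = 1: 25.5 dB, -13.4°; ω = 25: 7.8 dB, -96.2°

At s = jω = j1:
zero (s+25): 25 + j1 → |·| = √(25²+1²) = √626 ≈ 25.02, ∠ = arctan(1/25) ≈ 2.29°
pole (s+5): 5 + j1 → |·| = √(5²+1²) = √26 ≈ 5.099, ∠ = arctan(1/5) ≈ 11.31°
pole (s+13): 13 + j1 → |·| = √(13²+1²) = √170 ≈ 13.038, ∠ = arctan(1/13) ≈ 4.40°
|G| = 50 · 25.02 / 66.481 ≈ 18.817
Gain = 20 log₁₀(18.817) ≈ 25.49 dB
∠G = 2.29° − 15.71° = -13.42°

At s = jω = j25:
zero (s+25): 25 + j25 → |·| = √(25²+25²) = √1250 ≈ 35.355, ∠ = arctan(25/25) ≈ 45.00°
pole (s+5): 5 + j25 → |·| = √(5²+25²) = √650 ≈ 25.495, ∠ = arctan(25/5) ≈ 78.69°
pole (s+13): 13 + j25 → |·| = √(13²+25²) = √794 ≈ 28.178, ∠ = arctan(25/13) ≈ 62.53°
|G| = 50 · 35.355 / 718.4 ≈ 2.4607
Gain = 20 log₁₀(2.4607) ≈ 7.82 dB
∠G = 45.00° − 141.22° = -96.22°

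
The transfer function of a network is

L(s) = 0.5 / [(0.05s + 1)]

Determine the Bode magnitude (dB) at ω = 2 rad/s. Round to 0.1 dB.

At ω = 2 rad/s:
pole (1 + j2·0.05) = 1 + j0.1 → |·| ≈ 1.005, ∠ ≈ 5.71°
|L| = 0.5 · 1 / (1.005) ≈ 0.49751
Gain = 20 log₁₀(0.49751) ≈ -6.06 dB

-6.1 dB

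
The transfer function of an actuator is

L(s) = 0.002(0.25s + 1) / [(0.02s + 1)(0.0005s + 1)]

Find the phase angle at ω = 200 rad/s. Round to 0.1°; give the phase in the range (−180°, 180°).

7.2°

At ω = 200 rad/s:
zero (1 + j200·0.25) = 1 + j50 → |·| ≈ 50.01, ∠ ≈ 88.85°
pole (1 + j200·0.02) = 1 + j4 → |·| ≈ 4.1231, ∠ ≈ 75.96°
pole (1 + j200·0.0005) = 1 + j0.1 → |·| ≈ 1.005, ∠ ≈ 5.71°
∠L = (88.85°) − (75.96° + 5.71°) = 7.18°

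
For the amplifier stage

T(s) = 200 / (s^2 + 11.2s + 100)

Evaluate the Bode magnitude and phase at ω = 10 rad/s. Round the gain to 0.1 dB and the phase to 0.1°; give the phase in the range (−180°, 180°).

5.0 dB, -90.0°

At s = jω = j10:
quadratic: (j10)² + 11.2·j10 + 100 = 0 + j112 → |·| ≈ 112, ∠ ≈ 90.00°
|T| = 200 / 112 ≈ 1.7857
Gain = 20 log₁₀(1.7857) ≈ 5.04 dB
∠T = 0.00° − 90.00° = -90.00°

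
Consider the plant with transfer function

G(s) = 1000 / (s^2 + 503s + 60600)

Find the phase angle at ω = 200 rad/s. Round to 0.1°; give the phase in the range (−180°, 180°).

-78.4°

Substitute s = j200:
Numerator: 1000 = 1000 + j0
Denominator: (j200)^2 + 503(j200) + 60600 = 20600 + j100600
|N| = √(1000² + 0²) ≈ 1000, ∠N ≈ 0.00°
|D| = √(20600² + 100600²) ≈ 1.0269e+05, ∠D ≈ 78.43°
∠G = 0.00° − 78.43° = -78.43°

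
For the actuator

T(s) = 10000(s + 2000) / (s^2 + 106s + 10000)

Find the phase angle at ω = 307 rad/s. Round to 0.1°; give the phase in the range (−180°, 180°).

At s = jω = j307:
zero (s+2000): 2000 + j307 → |·| = √(2000²+307²) = √4094249 ≈ 2023.4, ∠ = arctan(307/2000) ≈ 8.73°
quadratic: (j307)² + 106·j307 + 10000 = -84249 + j32542 → |·| ≈ 90315, ∠ ≈ 158.88°
∠T = 8.73° − 158.88° = -150.15°

-150.2°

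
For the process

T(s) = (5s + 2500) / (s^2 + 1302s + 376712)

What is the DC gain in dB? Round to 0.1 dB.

-43.6 dB

T(0) = 2500 / 376712 ≈ 0.0066364
20 log₁₀(0.0066364) ≈ -43.56 dB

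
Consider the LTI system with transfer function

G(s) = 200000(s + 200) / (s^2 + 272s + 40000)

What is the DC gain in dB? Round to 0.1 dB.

G(0) = 200000·200 / 40000 = 1000
20 log₁₀(1000) ≈ 60.00 dB

60.0 dB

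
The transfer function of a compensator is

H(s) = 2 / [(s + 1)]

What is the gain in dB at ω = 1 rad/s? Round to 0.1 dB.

3.0 dB

At ω = 1 rad/s:
pole (1 + j1·1) = 1 + j1 → |·| ≈ 1.4142, ∠ ≈ 45.00°
|H| = 2 · 1 / (1.4142) ≈ 1.4142
Gain = 20 log₁₀(1.4142) ≈ 3.01 dB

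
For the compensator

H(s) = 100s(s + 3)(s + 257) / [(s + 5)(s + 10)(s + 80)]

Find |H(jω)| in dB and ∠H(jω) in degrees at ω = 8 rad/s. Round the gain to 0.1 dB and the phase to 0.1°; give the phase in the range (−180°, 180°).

At s = jω = j8:
zero (s+3): 3 + j8 → |·| = √(3²+8²) = √73 ≈ 8.544, ∠ = arctan(8/3) ≈ 69.44°
zero (s+257): 257 + j8 → |·| = √(257²+8²) = √66113 ≈ 257.12, ∠ = arctan(8/257) ≈ 1.78°
zero at origin: s = j8 → |·| = 8, ∠ = 90.00°
pole (s+5): 5 + j8 → |·| = √(5²+8²) = √89 ≈ 9.434, ∠ = arctan(8/5) ≈ 57.99°
pole (s+10): 10 + j8 → |·| = √(10²+8²) = √164 ≈ 12.806, ∠ = arctan(8/10) ≈ 38.66°
pole (s+80): 80 + j8 → |·| = √(80²+8²) = √6464 ≈ 80.399, ∠ = arctan(8/80) ≈ 5.71°
|H| = 100 · 17575 / 9713.1 ≈ 180.94
Gain = 20 log₁₀(180.94) ≈ 45.15 dB
∠H = 161.22° − 102.36° = 58.86°

45.2 dB, 58.9°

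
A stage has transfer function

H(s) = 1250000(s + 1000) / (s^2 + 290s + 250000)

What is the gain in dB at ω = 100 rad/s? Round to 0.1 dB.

At s = jω = j100:
zero (s+1000): 1000 + j100 → |·| = √(1000²+100²) = √1010000 ≈ 1005, ∠ = arctan(100/1000) ≈ 5.71°
quadratic: (j100)² + 290·j100 + 250000 = 240000 + j29000 → |·| ≈ 2.4175e+05, ∠ ≈ 6.89°
|H| = 1250000 · 1005 / 2.4175e+05 ≈ 5196.5
Gain = 20 log₁₀(5196.5) ≈ 74.31 dB

74.3 dB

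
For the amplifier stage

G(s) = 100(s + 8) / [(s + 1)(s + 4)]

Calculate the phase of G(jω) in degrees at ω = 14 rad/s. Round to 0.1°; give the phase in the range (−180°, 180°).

-99.7°

At s = jω = j14:
zero (s+8): 8 + j14 → |·| = √(8²+14²) = √260 ≈ 16.125, ∠ = arctan(14/8) ≈ 60.26°
pole (s+1): 1 + j14 → |·| = √(1²+14²) = √197 ≈ 14.036, ∠ = arctan(14/1) ≈ 85.91°
pole (s+4): 4 + j14 → |·| = √(4²+14²) = √212 ≈ 14.56, ∠ = arctan(14/4) ≈ 74.05°
∠G = 60.26° − 159.96° = -99.70°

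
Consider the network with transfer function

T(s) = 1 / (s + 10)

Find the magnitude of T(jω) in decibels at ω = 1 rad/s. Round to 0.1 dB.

At s = jω = j1:
pole (s+10): 10 + j1 → |·| = √(10²+1²) = √101 ≈ 10.05, ∠ = arctan(1/10) ≈ 5.71°
|T| = 1 / 10.05 ≈ 0.099502
Gain = 20 log₁₀(0.099502) ≈ -20.04 dB

-20.0 dB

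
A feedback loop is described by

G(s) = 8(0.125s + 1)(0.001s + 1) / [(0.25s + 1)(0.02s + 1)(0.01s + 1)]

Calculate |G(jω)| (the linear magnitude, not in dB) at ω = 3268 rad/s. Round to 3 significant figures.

At ω = 3268 rad/s:
zero (1 + j3268·0.125) = 1 + j408.5 → |·| ≈ 408.5, ∠ ≈ 89.86°
zero (1 + j3268·0.001) = 1 + j3.268 → |·| ≈ 3.4176, ∠ ≈ 72.99°
pole (1 + j3268·0.25) = 1 + j817 → |·| ≈ 817, ∠ ≈ 89.93°
pole (1 + j3268·0.02) = 1 + j65.36 → |·| ≈ 65.368, ∠ ≈ 89.12°
pole (1 + j3268·0.01) = 1 + j32.68 → |·| ≈ 32.695, ∠ ≈ 88.25°
|G| = 8 · 408.5 · 3.4176 / (817 · 65.368 · 32.695) ≈ 0.0063964

0.00640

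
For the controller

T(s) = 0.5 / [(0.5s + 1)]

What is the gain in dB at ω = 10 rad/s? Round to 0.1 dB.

At ω = 10 rad/s:
pole (1 + j10·0.5) = 1 + j5 → |·| ≈ 5.099, ∠ ≈ 78.69°
|T| = 0.5 · 1 / (5.099) ≈ 0.098058
Gain = 20 log₁₀(0.098058) ≈ -20.17 dB

-20.2 dB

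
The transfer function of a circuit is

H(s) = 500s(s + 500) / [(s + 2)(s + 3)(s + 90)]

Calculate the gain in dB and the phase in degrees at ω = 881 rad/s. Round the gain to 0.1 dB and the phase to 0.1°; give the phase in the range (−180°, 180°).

At s = jω = j881:
zero (s+500): 500 + j881 → |·| = √(500²+881²) = √1026161 ≈ 1013, ∠ = arctan(881/500) ≈ 60.42°
zero at origin: s = j881 → |·| = 881, ∠ = 90.00°
pole (s+2): 2 + j881 → |·| = √(2²+881²) = √776165 ≈ 881, ∠ = arctan(881/2) ≈ 89.87°
pole (s+3): 3 + j881 → |·| = √(3²+881²) = √776170 ≈ 881.01, ∠ = arctan(881/3) ≈ 89.80°
pole (s+90): 90 + j881 → |·| = √(90²+881²) = √784261 ≈ 885.59, ∠ = arctan(881/90) ≈ 84.17°
|H| = 500 · 8.9245e+05 / 6.8737e+08 ≈ 0.64918
Gain = 20 log₁₀(0.64918) ≈ -3.75 dB
∠H = 150.42° − 263.84° = -113.42°

-3.8 dB, -113.4°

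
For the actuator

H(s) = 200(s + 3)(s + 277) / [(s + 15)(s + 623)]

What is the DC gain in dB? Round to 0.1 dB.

25.0 dB

H(0) = 200·3·277 / (15·623) ≈ 17.785
20 log₁₀(17.785) ≈ 25.00 dB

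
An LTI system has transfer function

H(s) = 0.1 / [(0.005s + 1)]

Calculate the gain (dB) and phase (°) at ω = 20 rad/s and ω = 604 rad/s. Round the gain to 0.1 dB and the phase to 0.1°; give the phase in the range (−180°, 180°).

At ω = 20 rad/s:
pole (1 + j20·0.005) = 1 + j0.1 → |·| ≈ 1.005, ∠ ≈ 5.71°
|H| = 0.1 · 1 / (1.005) ≈ 0.099502
Gain = 20 log₁₀(0.099502) ≈ -20.04 dB
∠H = (0°) − (5.71°) = -5.71°

At ω = 604 rad/s:
pole (1 + j604·0.005) = 1 + j3.02 → |·| ≈ 3.1813, ∠ ≈ 71.68°
|H| = 0.1 · 1 / (3.1813) ≈ 0.031434
Gain = 20 log₁₀(0.031434) ≈ -30.05 dB
∠H = (0°) − (71.68°) = -71.68°

ω = 20: -20.0 dB, -5.7°; ω = 604: -30.1 dB, -71.7°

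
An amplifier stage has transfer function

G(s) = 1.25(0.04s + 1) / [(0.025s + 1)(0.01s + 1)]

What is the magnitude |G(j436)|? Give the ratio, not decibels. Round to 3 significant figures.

At ω = 436 rad/s:
zero (1 + j436·0.04) = 1 + j17.44 → |·| ≈ 17.469, ∠ ≈ 86.72°
pole (1 + j436·0.025) = 1 + j10.9 → |·| ≈ 10.946, ∠ ≈ 84.76°
pole (1 + j436·0.01) = 1 + j4.36 → |·| ≈ 4.4732, ∠ ≈ 77.08°
|G| = 1.25 · 17.469 / (10.946 · 4.4732) ≈ 0.44597

0.446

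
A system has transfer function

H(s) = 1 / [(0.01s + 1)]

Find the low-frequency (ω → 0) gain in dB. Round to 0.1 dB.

H(0) = 1 · 1 / 1 = 1
20 log₁₀(1) ≈ 0.00 dB

0.0 dB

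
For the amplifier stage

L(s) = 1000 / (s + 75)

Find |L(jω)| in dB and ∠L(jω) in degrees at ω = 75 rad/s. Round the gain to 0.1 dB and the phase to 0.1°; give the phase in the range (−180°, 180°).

At s = jω = j75:
pole (s+75): 75 + j75 → |·| = √(75²+75²) = √11250 ≈ 106.07, ∠ = arctan(75/75) ≈ 45.00°
|L| = 1000 / 106.07 ≈ 9.4277
Gain = 20 log₁₀(9.4277) ≈ 19.49 dB
∠L = 0.00° − 45.00° = -45.00°

19.5 dB, -45.0°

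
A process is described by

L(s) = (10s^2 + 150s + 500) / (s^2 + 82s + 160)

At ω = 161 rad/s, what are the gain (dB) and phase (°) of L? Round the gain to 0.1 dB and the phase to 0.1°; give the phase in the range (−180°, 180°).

Substitute s = j161:
Numerator: 10(j161)^2 + 150(j161) + 500 = -258710 + j24150
Denominator: (j161)^2 + 82(j161) + 160 = -25761 + j13202
|N| = √(258710² + 24150²) ≈ 2.5983e+05, ∠N ≈ 174.67°
|D| = √(25761² + 13202²) ≈ 28947, ∠D ≈ 152.87°
|L| = 2.5983e+05 / 28947 ≈ 8.9761
Gain = 20 log₁₀(8.9761) ≈ 19.06 dB
∠L = 174.67° − 152.87° = 21.80°

19.1 dB, 21.8°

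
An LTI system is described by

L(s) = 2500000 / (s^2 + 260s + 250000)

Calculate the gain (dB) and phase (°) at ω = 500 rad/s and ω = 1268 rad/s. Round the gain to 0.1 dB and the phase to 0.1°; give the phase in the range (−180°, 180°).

At s = jω = j500:
quadratic: (j500)² + 260·j500 + 250000 = 0 + j130000 → |·| ≈ 1.3e+05, ∠ ≈ 90.00°
|L| = 2500000 / 1.3e+05 ≈ 19.231
Gain = 20 log₁₀(19.231) ≈ 25.68 dB
∠L = 0.00° − 90.00° = -90.00°

At s = jω = j1268:
quadratic: (j1268)² + 260·j1268 + 250000 = -1357824 + j329680 → |·| ≈ 1.3973e+06, ∠ ≈ 166.35°
|L| = 2500000 / 1.3973e+06 ≈ 1.7892
Gain = 20 log₁₀(1.7892) ≈ 5.05 dB
∠L = 0.00° − 166.35° = -166.35°

ω = 500: 25.7 dB, -90.0°; ω = 1268: 5.1 dB, -166.4°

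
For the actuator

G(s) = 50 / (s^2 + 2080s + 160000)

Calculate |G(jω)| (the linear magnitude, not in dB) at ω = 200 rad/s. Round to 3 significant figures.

0.000115

Substitute s = j200:
Numerator: 50 = 50 + j0
Denominator: (j200)^2 + 2080(j200) + 160000 = 120000 + j416000
|N| = √(50² + 0²) ≈ 50, ∠N ≈ 0.00°
|D| = √(120000² + 416000²) ≈ 4.3296e+05, ∠D ≈ 73.91°
|G| = 50 / 4.3296e+05 ≈ 0.00011548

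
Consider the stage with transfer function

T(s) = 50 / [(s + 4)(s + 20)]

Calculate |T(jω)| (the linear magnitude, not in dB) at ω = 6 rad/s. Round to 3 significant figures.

0.332

At s = jω = j6:
pole (s+4): 4 + j6 → |·| = √(4²+6²) = √52 ≈ 7.2111, ∠ = arctan(6/4) ≈ 56.31°
pole (s+20): 20 + j6 → |·| = √(20²+6²) = √436 ≈ 20.881, ∠ = arctan(6/20) ≈ 16.70°
|T| = 50 / 150.57 ≈ 0.33207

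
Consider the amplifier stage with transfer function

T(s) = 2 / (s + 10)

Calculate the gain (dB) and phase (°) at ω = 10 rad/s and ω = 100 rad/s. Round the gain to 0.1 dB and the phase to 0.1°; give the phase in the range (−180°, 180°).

Substitute s = j10:
Numerator: 2 = 2 + j0
Denominator: (j10) + 10 = 10 + j10
|N| = √(2² + 0²) ≈ 2, ∠N ≈ 0.00°
|D| = √(10² + 10²) ≈ 14.142, ∠D ≈ 45.00°
|T| = 2 / 14.142 ≈ 0.14142
Gain = 20 log₁₀(0.14142) ≈ -16.99 dB
∠T = 0.00° − 45.00° = -45.00°

Substitute s = j100:
Numerator: 2 = 2 + j0
Denominator: (j100) + 10 = 10 + j100
|N| = √(2² + 0²) ≈ 2, ∠N ≈ 0.00°
|D| = √(10² + 100²) ≈ 100.5, ∠D ≈ 84.29°
|T| = 2 / 100.5 ≈ 0.0199
Gain = 20 log₁₀(0.0199) ≈ -34.02 dB
∠T = 0.00° − 84.29° = -84.29°

ω = 10: -17.0 dB, -45.0°; ω = 100: -34.0 dB, -84.3°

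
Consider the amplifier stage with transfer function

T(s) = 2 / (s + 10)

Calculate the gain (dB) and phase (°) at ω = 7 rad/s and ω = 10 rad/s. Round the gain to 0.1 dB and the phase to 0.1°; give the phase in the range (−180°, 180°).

ω = 7: -15.7 dB, -35.0°; ω = 10: -17.0 dB, -45.0°

Substitute s = j7:
Numerator: 2 = 2 + j0
Denominator: (j7) + 10 = 10 + j7
|N| = √(2² + 0²) ≈ 2, ∠N ≈ 0.00°
|D| = √(10² + 7²) ≈ 12.207, ∠D ≈ 34.99°
|T| = 2 / 12.207 ≈ 0.16384
Gain = 20 log₁₀(0.16384) ≈ -15.71 dB
∠T = 0.00° − 34.99° = -34.99°

Substitute s = j10:
Numerator: 2 = 2 + j0
Denominator: (j10) + 10 = 10 + j10
|N| = √(2² + 0²) ≈ 2, ∠N ≈ 0.00°
|D| = √(10² + 10²) ≈ 14.142, ∠D ≈ 45.00°
|T| = 2 / 14.142 ≈ 0.14142
Gain = 20 log₁₀(0.14142) ≈ -16.99 dB
∠T = 0.00° − 45.00° = -45.00°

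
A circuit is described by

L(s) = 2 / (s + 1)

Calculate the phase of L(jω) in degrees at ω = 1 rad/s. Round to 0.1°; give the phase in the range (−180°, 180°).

At s = jω = j1:
pole (s+1): 1 + j1 → |·| = √(1²+1²) = √2 ≈ 1.4142, ∠ = arctan(1/1) ≈ 45.00°
∠L = 0.00° − 45.00° = -45.00°

-45.0°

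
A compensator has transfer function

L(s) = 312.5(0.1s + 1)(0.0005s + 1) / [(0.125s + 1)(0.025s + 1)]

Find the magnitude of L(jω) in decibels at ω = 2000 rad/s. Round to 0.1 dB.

17.0 dB

At ω = 2000 rad/s:
zero (1 + j2000·0.1) = 1 + j200 → |·| ≈ 200, ∠ ≈ 89.71°
zero (1 + j2000·0.0005) = 1 + j1 → |·| ≈ 1.4142, ∠ ≈ 45.00°
pole (1 + j2000·0.125) = 1 + j250 → |·| ≈ 250, ∠ ≈ 89.77°
pole (1 + j2000·0.025) = 1 + j50 → |·| ≈ 50.01, ∠ ≈ 88.85°
|L| = 312.5 · 200 · 1.4142 / (250 · 50.01) ≈ 7.0696
Gain = 20 log₁₀(7.0696) ≈ 16.99 dB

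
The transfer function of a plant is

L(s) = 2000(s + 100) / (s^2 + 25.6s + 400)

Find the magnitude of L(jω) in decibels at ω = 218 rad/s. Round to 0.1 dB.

At s = jω = j218:
zero (s+100): 100 + j218 → |·| = √(100²+218²) = √57524 ≈ 239.84, ∠ = arctan(218/100) ≈ 65.36°
quadratic: (j218)² + 25.6·j218 + 400 = -47124 + j5580.8 → |·| ≈ 47453, ∠ ≈ 173.25°
|L| = 2000 · 239.84 / 47453 ≈ 10.109
Gain = 20 log₁₀(10.109) ≈ 20.09 dB

20.1 dB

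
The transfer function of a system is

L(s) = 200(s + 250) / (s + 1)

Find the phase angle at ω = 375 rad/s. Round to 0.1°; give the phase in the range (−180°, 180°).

-33.5°

At s = jω = j375:
zero (s+250): 250 + j375 → |·| = √(250²+375²) = √203125 ≈ 450.69, ∠ = arctan(375/250) ≈ 56.31°
pole (s+1): 1 + j375 → |·| = √(1²+375²) = √140626 ≈ 375, ∠ = arctan(375/1) ≈ 89.85°
∠L = 56.31° − 89.85° = -33.54°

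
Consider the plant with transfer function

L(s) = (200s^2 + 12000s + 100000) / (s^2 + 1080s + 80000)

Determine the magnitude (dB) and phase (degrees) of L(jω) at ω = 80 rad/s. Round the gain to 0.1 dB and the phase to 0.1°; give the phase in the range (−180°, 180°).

22.5 dB, 91.3°

Substitute s = j80:
Numerator: 200(j80)^2 + 12000(j80) + 100000 = -1180000 + j960000
Denominator: (j80)^2 + 1080(j80) + 80000 = 73600 + j86400
|N| = √(1180000² + 960000²) ≈ 1.5212e+06, ∠N ≈ 140.87°
|D| = √(73600² + 86400²) ≈ 1.135e+05, ∠D ≈ 49.57°
|L| = 1.5212e+06 / 1.135e+05 ≈ 13.403
Gain = 20 log₁₀(13.403) ≈ 22.54 dB
∠L = 140.87° − 49.57° = 91.30°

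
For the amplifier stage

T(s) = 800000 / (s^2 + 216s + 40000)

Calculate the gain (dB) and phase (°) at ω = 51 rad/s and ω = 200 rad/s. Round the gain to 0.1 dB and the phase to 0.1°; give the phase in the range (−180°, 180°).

ω = 51: 26.2 dB, -16.4°; ω = 200: 25.4 dB, -90.0°

At s = jω = j51:
quadratic: (j51)² + 216·j51 + 40000 = 37399 + j11016 → |·| ≈ 38988, ∠ ≈ 16.41°
|T| = 800000 / 38988 ≈ 20.519
Gain = 20 log₁₀(20.519) ≈ 26.24 dB
∠T = 0.00° − 16.41° = -16.41°

At s = jω = j200:
quadratic: (j200)² + 216·j200 + 40000 = 0 + j43200 → |·| ≈ 43200, ∠ ≈ 90.00°
|T| = 800000 / 43200 ≈ 18.519
Gain = 20 log₁₀(18.519) ≈ 25.35 dB
∠T = 0.00° − 90.00° = -90.00°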